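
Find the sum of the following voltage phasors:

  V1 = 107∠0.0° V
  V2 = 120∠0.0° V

Step 1 — Convert each phasor to rectangular form:
  V1 = 107·(cos(0.0°) + j·sin(0.0°)) = 107 V
  V2 = 120·(cos(0.0°) + j·sin(0.0°)) = 120 V
Step 2 — Sum components: V_total = 227 V.
Step 3 — Convert to polar: |V_total| = 227 V, ∠V_total = 0.0°.

V_total = 227∠0.0° V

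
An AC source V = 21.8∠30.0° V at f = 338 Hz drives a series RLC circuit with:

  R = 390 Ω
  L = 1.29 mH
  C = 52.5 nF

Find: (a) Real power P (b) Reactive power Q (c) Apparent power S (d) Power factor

Step 1 — Angular frequency: ω = 2π·f = 2π·338 = 2124 rad/s.
Step 2 — Component impedances:
  R: Z = R = 390 Ω
  L: Z = jωL = j·2124·0.00129 = 0 + j2.74 Ω
  C: Z = 1/(jωC) = -j/(ω·C) = 0 - j8969 Ω
Step 3 — Series combination: Z_total = R + L + C = 390 - j8966 Ω = 8975∠-87.5° Ω.
Step 4 — Source phasor: V = 21.8∠30.0° V = 18.88 + j10.9 V.
Step 5 — Current: I = V / Z = -0.001122 + j0.002154 A = 0.002429∠117.5° A.
Step 6 — Complex power: S = V·I* = 0.002301 - j0.0529 VA.
Step 7 — Real power: P = Re(S) = 0.002301 W.
Step 8 — Reactive power: Q = Im(S) = -0.0529 VAR.
Step 9 — Apparent power: |S| = 0.05295 VA.
Step 10 — Power factor: PF = P/|S| = 0.04346 (leading).

(a) P = 0.002301 W  (b) Q = -0.0529 VAR  (c) S = 0.05295 VA  (d) PF = 0.04346 (leading)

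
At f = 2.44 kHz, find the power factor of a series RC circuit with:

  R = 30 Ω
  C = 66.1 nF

Step 1 — Angular frequency: ω = 2π·f = 2π·2440 = 1.533e+04 rad/s.
Step 2 — Component impedances:
  R: Z = R = 30 Ω
  C: Z = 1/(jωC) = -j/(ω·C) = 0 - j986.8 Ω
Step 3 — Series combination: Z_total = R + C = 30 - j986.8 Ω = 987.3∠-88.3° Ω.
Step 4 — Power factor: PF = cos(φ) = Re(Z)/|Z| = 30/987.3 = 0.03039.
Step 5 — Type: Im(Z) = -986.8 ⇒ leading (phase φ = -88.3°).

PF = 0.03039 (leading, φ = -88.3°)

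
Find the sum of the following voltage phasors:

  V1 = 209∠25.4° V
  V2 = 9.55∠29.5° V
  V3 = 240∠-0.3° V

Step 1 — Convert each phasor to rectangular form:
  V1 = 209·(cos(25.4°) + j·sin(25.4°)) = 188.8 + j89.65 V
  V2 = 9.55·(cos(29.5°) + j·sin(29.5°)) = 8.312 + j4.703 V
  V3 = 240·(cos(-0.3°) + j·sin(-0.3°)) = 240 - j1.257 V
Step 2 — Sum components: V_total = 437.1 + j93.09 V.
Step 3 — Convert to polar: |V_total| = 446.9 V, ∠V_total = 12.0°.

V_total = 446.9∠12.0° V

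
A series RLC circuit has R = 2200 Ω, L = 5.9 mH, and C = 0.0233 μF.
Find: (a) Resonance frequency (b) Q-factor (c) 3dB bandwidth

Step 1 — Resonance: ω₀ = 1/√(LC) = 1/√(0.0059·2.33e-08) = 8.529e+04 rad/s.
Step 2 — f₀ = ω₀/(2π) = 1.357e+04 Hz.
Step 3 — Series Q: Q = ω₀L/R = 8.529e+04·0.0059/2200 = 0.2287.
Step 4 — Bandwidth: Δω = ω₀/Q = 3.729e+05 rad/s; BW = Δω/(2π) = 5.935e+04 Hz.

(a) f₀ = 1.357e+04 Hz  (b) Q = 0.2287  (c) BW = 5.935e+04 Hz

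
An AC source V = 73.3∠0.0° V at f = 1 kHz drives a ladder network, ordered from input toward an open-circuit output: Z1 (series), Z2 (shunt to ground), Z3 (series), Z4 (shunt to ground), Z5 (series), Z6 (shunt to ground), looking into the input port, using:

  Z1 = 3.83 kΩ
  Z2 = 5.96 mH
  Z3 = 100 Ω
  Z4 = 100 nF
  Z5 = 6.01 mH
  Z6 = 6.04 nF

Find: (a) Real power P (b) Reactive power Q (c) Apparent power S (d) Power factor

Step 1 — Angular frequency: ω = 2π·f = 2π·1000 = 6283 rad/s.
Step 2 — Component impedances:
  Z1: Z = R = 3830 Ω
  Z2: Z = jωL = j·6283·0.00596 = 0 + j37.45 Ω
  Z3: Z = R = 100 Ω
  Z4: Z = 1/(jωC) = -j/(ω·C) = 0 - j1592 Ω
  Z5: Z = jωL = j·6283·0.00601 = 0 + j37.76 Ω
  Z6: Z = 1/(jωC) = -j/(ω·C) = 0 - j2.635e+04 Ω
Step 3 — Ladder network (open output): work backward from the far end, alternating series and parallel combinations. Z_in = 3830 + j38.4 Ω = 3830∠0.6° Ω.
Step 4 — Source phasor: V = 73.3∠0.0° V = 73.3 V.
Step 5 — Current: I = V / Z = 0.01914 - j0.0001919 A = 0.01914∠-0.6° A.
Step 6 — Complex power: S = V·I* = 1.403 + j0.01406 VA.
Step 7 — Real power: P = Re(S) = 1.403 W.
Step 8 — Reactive power: Q = Im(S) = 0.01406 VAR.
Step 9 — Apparent power: |S| = 1.403 VA.
Step 10 — Power factor: PF = P/|S| = 0.9999 (lagging).

(a) P = 1.403 W  (b) Q = 0.01406 VAR  (c) S = 1.403 VA  (d) PF = 0.9999 (lagging)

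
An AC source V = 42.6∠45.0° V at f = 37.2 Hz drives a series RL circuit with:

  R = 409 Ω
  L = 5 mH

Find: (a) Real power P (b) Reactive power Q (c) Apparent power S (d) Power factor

Step 1 — Angular frequency: ω = 2π·f = 2π·37.2 = 233.7 rad/s.
Step 2 — Component impedances:
  R: Z = R = 409 Ω
  L: Z = jωL = j·233.7·0.005 = 0 + j1.169 Ω
Step 3 — Series combination: Z_total = R + L = 409 + j1.169 Ω = 409∠0.2° Ω.
Step 4 — Source phasor: V = 42.6∠45.0° V = 30.12 + j30.12 V.
Step 5 — Current: I = V / Z = 0.07386 + j0.07344 A = 0.1042∠44.8° A.
Step 6 — Complex power: S = V·I* = 4.437 + j0.01268 VA.
Step 7 — Real power: P = Re(S) = 4.437 W.
Step 8 — Reactive power: Q = Im(S) = 0.01268 VAR.
Step 9 — Apparent power: |S| = 4.437 VA.
Step 10 — Power factor: PF = P/|S| = 1 (lagging).

(a) P = 4.437 W  (b) Q = 0.01268 VAR  (c) S = 4.437 VA  (d) PF = 1 (lagging)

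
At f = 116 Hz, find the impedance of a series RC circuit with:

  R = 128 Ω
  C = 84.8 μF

Step 1 — Angular frequency: ω = 2π·f = 2π·116 = 728.8 rad/s.
Step 2 — Component impedances:
  R: Z = R = 128 Ω
  C: Z = 1/(jωC) = -j/(ω·C) = 0 - j16.18 Ω
Step 3 — Series combination: Z_total = R + C = 128 - j16.18 Ω = 129∠-7.2° Ω.

Z = 128 - j16.18 Ω = 129∠-7.2° Ω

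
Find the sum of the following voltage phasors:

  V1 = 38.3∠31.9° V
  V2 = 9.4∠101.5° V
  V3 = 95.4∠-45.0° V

Step 1 — Convert each phasor to rectangular form:
  V1 = 38.3·(cos(31.9°) + j·sin(31.9°)) = 32.52 + j20.24 V
  V2 = 9.4·(cos(101.5°) + j·sin(101.5°)) = -1.874 + j9.211 V
  V3 = 95.4·(cos(-45.0°) + j·sin(-45.0°)) = 67.46 - j67.46 V
Step 2 — Sum components: V_total = 98.1 - j38.01 V.
Step 3 — Convert to polar: |V_total| = 105.2 V, ∠V_total = -21.2°.

V_total = 105.2∠-21.2° V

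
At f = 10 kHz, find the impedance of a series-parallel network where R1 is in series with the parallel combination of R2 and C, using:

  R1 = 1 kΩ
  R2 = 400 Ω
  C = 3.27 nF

Step 1 — Angular frequency: ω = 2π·f = 2π·1e+04 = 6.283e+04 rad/s.
Step 2 — Component impedances:
  R1: Z = R = 1000 Ω
  R2: Z = R = 400 Ω
  C: Z = 1/(jωC) = -j/(ω·C) = 0 - j4867 Ω
Step 3 — Parallel branch: R2 || C = 1/(1/R2 + 1/C) = 397.3 - j32.65 Ω.
Step 4 — Series with R1: Z_total = R1 + (R2 || C) = 1397 - j32.65 Ω = 1398∠-1.3° Ω.

Z = 1397 - j32.65 Ω = 1398∠-1.3° Ω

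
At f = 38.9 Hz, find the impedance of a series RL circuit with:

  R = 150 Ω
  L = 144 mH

Step 1 — Angular frequency: ω = 2π·f = 2π·38.9 = 244.4 rad/s.
Step 2 — Component impedances:
  R: Z = R = 150 Ω
  L: Z = jωL = j·244.4·0.144 = 0 + j35.2 Ω
Step 3 — Series combination: Z_total = R + L = 150 + j35.2 Ω = 154.1∠13.2° Ω.

Z = 150 + j35.2 Ω = 154.1∠13.2° Ω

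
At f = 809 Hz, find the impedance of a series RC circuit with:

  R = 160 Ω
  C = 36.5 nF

Step 1 — Angular frequency: ω = 2π·f = 2π·809 = 5083 rad/s.
Step 2 — Component impedances:
  R: Z = R = 160 Ω
  C: Z = 1/(jωC) = -j/(ω·C) = 0 - j5390 Ω
Step 3 — Series combination: Z_total = R + C = 160 - j5390 Ω = 5392∠-88.3° Ω.

Z = 160 - j5390 Ω = 5392∠-88.3° Ω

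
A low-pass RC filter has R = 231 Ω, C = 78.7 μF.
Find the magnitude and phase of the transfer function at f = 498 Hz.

Step 1 — Angular frequency: ω = 2π·498 = 3129 rad/s.
Step 2 — Transfer function: H(jω) = 1/(1 + jωRC).
Step 3 — Denominator: 1 + jωRC = 1 + j·3129·231·7.87e-05 = 1 + j56.88.
Step 4 — H = 0.0003089 - j0.01757.
Step 5 — Magnitude: |H| = 0.01758 (-35.1 dB); phase: φ = -89.0°.

|H| = 0.01758 (-35.1 dB), φ = -89.0°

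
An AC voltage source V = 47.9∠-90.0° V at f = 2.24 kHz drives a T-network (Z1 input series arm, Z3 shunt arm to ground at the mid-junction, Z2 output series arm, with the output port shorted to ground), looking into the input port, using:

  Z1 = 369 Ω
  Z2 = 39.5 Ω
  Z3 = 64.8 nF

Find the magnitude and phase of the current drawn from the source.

Step 1 — Angular frequency: ω = 2π·f = 2π·2240 = 1.407e+04 rad/s.
Step 2 — Component impedances:
  Z1: Z = R = 369 Ω
  Z2: Z = R = 39.5 Ω
  Z3: Z = 1/(jωC) = -j/(ω·C) = 0 - j1096 Ω
Step 3 — With the output port shorted to ground, the output series arm Z2 runs from the junction to ground; the shunt arm Z3 also runs from the junction to ground. They appear in parallel: Z3 || Z2 = 39.45 - j1.421 Ω.
Step 4 — Series with input arm Z1: Z_in = Z1 + (Z3 || Z2) = 408.4 - j1.421 Ω = 408.5∠-0.2° Ω.
Step 5 — Source phasor: V = 47.9∠-90.0° V = 0 - j47.9 V.
Step 6 — Ohm's law: I = V / Z_total = (0 - j47.9) / (408.4 - j1.421) = 0.000408 - j0.1173 A.
Step 7 — Convert to polar: |I| = 0.1173 A, ∠I = -89.8°.

I = 0.1173∠-89.8° A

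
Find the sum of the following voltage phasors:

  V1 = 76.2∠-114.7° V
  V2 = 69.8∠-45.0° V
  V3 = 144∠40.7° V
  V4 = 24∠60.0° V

Step 1 — Convert each phasor to rectangular form:
  V1 = 76.2·(cos(-114.7°) + j·sin(-114.7°)) = -31.84 - j69.23 V
  V2 = 69.8·(cos(-45.0°) + j·sin(-45.0°)) = 49.36 - j49.36 V
  V3 = 144·(cos(40.7°) + j·sin(40.7°)) = 109.2 + j93.9 V
  V4 = 24·(cos(60.0°) + j·sin(60.0°)) = 12 + j20.78 V
Step 2 — Sum components: V_total = 138.7 - j3.898 V.
Step 3 — Convert to polar: |V_total| = 138.7 V, ∠V_total = -1.6°.

V_total = 138.7∠-1.6° V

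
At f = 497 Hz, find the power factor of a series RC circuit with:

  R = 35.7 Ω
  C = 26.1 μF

Step 1 — Angular frequency: ω = 2π·f = 2π·497 = 3123 rad/s.
Step 2 — Component impedances:
  R: Z = R = 35.7 Ω
  C: Z = 1/(jωC) = -j/(ω·C) = 0 - j12.27 Ω
Step 3 — Series combination: Z_total = R + C = 35.7 - j12.27 Ω = 37.75∠-19.0° Ω.
Step 4 — Power factor: PF = cos(φ) = Re(Z)/|Z| = 35.7/37.75 = 0.9457.
Step 5 — Type: Im(Z) = -12.27 ⇒ leading (phase φ = -19.0°).

PF = 0.9457 (leading, φ = -19.0°)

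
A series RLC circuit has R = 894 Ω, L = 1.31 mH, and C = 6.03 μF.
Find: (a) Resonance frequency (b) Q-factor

Step 1 — Resonance condition Im(Z)=0 gives ω₀ = 1/√(LC).
Step 2 — ω₀ = 1/√(0.00131·6.03e-06) = 1.125e+04 rad/s.
Step 3 — f₀ = ω₀/(2π) = 1791 Hz.
Step 4 — Series Q: Q = ω₀L/R = 1.125e+04·0.00131/894 = 0.01649.

(a) f₀ = 1791 Hz  (b) Q = 0.01649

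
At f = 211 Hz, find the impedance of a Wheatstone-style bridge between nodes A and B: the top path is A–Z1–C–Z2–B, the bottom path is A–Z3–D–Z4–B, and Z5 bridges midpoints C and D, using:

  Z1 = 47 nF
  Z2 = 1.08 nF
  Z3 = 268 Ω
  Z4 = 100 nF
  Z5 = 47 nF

Step 1 — Angular frequency: ω = 2π·f = 2π·211 = 1326 rad/s.
Step 2 — Component impedances:
  Z1: Z = 1/(jωC) = -j/(ω·C) = 0 - j1.605e+04 Ω
  Z2: Z = 1/(jωC) = -j/(ω·C) = 0 - j6.984e+05 Ω
  Z3: Z = R = 268 Ω
  Z4: Z = 1/(jωC) = -j/(ω·C) = 0 - j7543 Ω
  Z5: Z = 1/(jωC) = -j/(ω·C) = 0 - j1.605e+04 Ω
Step 3 — Bridge requires nodal analysis (the Z5 bridge couples midpoints C and D, so the two paths cannot be reduced to a simple series/parallel combination). Setting node B to ground and injecting 1 A at node A, the 3-node admittance system at A, C, D solves to V_A = Z_AB = 265.2 - j7465 Ω = 7470∠-88.0° Ω.

Z = 265.2 - j7465 Ω = 7470∠-88.0° Ω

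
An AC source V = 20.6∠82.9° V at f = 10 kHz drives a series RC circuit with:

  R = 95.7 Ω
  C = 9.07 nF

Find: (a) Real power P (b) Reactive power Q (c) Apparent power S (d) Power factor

Step 1 — Angular frequency: ω = 2π·f = 2π·1e+04 = 6.283e+04 rad/s.
Step 2 — Component impedances:
  R: Z = R = 95.7 Ω
  C: Z = 1/(jωC) = -j/(ω·C) = 0 - j1755 Ω
Step 3 — Series combination: Z_total = R + C = 95.7 - j1755 Ω = 1757∠-86.9° Ω.
Step 4 — Source phasor: V = 20.6∠82.9° V = 2.546 + j20.44 V.
Step 5 — Current: I = V / Z = -0.01154 + j0.00208 A = 0.01172∠169.8° A.
Step 6 — Complex power: S = V·I* = 0.01315 - j0.2411 VA.
Step 7 — Real power: P = Re(S) = 0.01315 W.
Step 8 — Reactive power: Q = Im(S) = -0.2411 VAR.
Step 9 — Apparent power: |S| = 0.2415 VA.
Step 10 — Power factor: PF = P/|S| = 0.05446 (leading).

(a) P = 0.01315 W  (b) Q = -0.2411 VAR  (c) S = 0.2415 VA  (d) PF = 0.05446 (leading)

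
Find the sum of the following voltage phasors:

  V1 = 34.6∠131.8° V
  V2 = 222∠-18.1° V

Step 1 — Convert each phasor to rectangular form:
  V1 = 34.6·(cos(131.8°) + j·sin(131.8°)) = -23.06 + j25.79 V
  V2 = 222·(cos(-18.1°) + j·sin(-18.1°)) = 211 - j68.97 V
Step 2 — Sum components: V_total = 188 - j43.18 V.
Step 3 — Convert to polar: |V_total| = 192.8 V, ∠V_total = -12.9°.

V_total = 192.8∠-12.9° V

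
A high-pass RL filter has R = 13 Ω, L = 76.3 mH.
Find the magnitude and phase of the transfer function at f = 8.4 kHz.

Step 1 — Angular frequency: ω = 2π·8400 = 5.278e+04 rad/s.
Step 2 — Transfer function: H(jω) = jωL/(R + jωL).
Step 3 — Numerator jωL = j·4027; denominator R + jωL = 13 + j4027.
Step 4 — H = 1 + j0.003228.
Step 5 — Magnitude: |H| = 1 (-0.0 dB); phase: φ = 0.2°.

|H| = 1 (-0.0 dB), φ = 0.2°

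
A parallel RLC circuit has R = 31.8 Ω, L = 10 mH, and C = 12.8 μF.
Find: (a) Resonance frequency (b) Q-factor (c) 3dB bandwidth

Step 1 — Resonance: ω₀ = 1/√(LC) = 1/√(0.01·1.28e-05) = 2795 rad/s.
Step 2 — f₀ = ω₀/(2π) = 444.9 Hz.
Step 3 — Parallel Q: Q = R/(ω₀L) = 31.8/(2795·0.01) = 1.138.
Step 4 — Bandwidth: Δω = ω₀/Q = 2457 rad/s; BW = Δω/(2π) = 391 Hz.

(a) f₀ = 444.9 Hz  (b) Q = 1.138  (c) BW = 391 Hz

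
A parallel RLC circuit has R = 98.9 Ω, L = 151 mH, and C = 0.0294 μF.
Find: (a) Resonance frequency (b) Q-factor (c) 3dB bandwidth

Step 1 — Resonance: ω₀ = 1/√(LC) = 1/√(0.151·2.94e-08) = 1.501e+04 rad/s.
Step 2 — f₀ = ω₀/(2π) = 2389 Hz.
Step 3 — Parallel Q: Q = R/(ω₀L) = 98.9/(1.501e+04·0.151) = 0.04364.
Step 4 — Bandwidth: Δω = ω₀/Q = 3.439e+05 rad/s; BW = Δω/(2π) = 5.474e+04 Hz.

(a) f₀ = 2389 Hz  (b) Q = 0.04364  (c) BW = 5.474e+04 Hz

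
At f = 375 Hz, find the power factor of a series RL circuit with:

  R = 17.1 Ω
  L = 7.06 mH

Step 1 — Angular frequency: ω = 2π·f = 2π·375 = 2356 rad/s.
Step 2 — Component impedances:
  R: Z = R = 17.1 Ω
  L: Z = jωL = j·2356·0.00706 = 0 + j16.63 Ω
Step 3 — Series combination: Z_total = R + L = 17.1 + j16.63 Ω = 23.86∠44.2° Ω.
Step 4 — Power factor: PF = cos(φ) = Re(Z)/|Z| = 17.1/23.856 = 0.7168.
Step 5 — Type: Im(Z) = 16.63 ⇒ lagging (phase φ = 44.2°).

PF = 0.7168 (lagging, φ = 44.2°)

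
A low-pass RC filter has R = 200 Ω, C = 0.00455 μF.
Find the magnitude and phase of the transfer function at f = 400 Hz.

Step 1 — Angular frequency: ω = 2π·400 = 2513 rad/s.
Step 2 — Transfer function: H(jω) = 1/(1 + jωRC).
Step 3 — Denominator: 1 + jωRC = 1 + j·2513·200·4.55e-09 = 1 + j0.002287.
Step 4 — H = 1 - j0.002287.
Step 5 — Magnitude: |H| = 1 (-0.0 dB); phase: φ = -0.1°.

|H| = 1 (-0.0 dB), φ = -0.1°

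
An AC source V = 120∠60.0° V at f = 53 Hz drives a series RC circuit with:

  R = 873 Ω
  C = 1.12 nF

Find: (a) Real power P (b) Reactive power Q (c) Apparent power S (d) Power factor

Step 1 — Angular frequency: ω = 2π·f = 2π·53 = 333 rad/s.
Step 2 — Component impedances:
  R: Z = R = 873 Ω
  C: Z = 1/(jωC) = -j/(ω·C) = 0 - j2.681e+06 Ω
Step 3 — Series combination: Z_total = R + C = 873 - j2.681e+06 Ω = 2.681e+06∠-90.0° Ω.
Step 4 — Source phasor: V = 120∠60.0° V = 60 + j103.9 V.
Step 5 — Current: I = V / Z = -3.875e-05 + j2.239e-05 A = 4.476e-05∠150.0° A.
Step 6 — Complex power: S = V·I* = 1.749e-06 - j0.005371 VA.
Step 7 — Real power: P = Re(S) = 1.749e-06 W.
Step 8 — Reactive power: Q = Im(S) = -0.005371 VAR.
Step 9 — Apparent power: |S| = 0.005371 VA.
Step 10 — Power factor: PF = P/|S| = 0.0003256 (leading).

(a) P = 1.749e-06 W  (b) Q = -0.005371 VAR  (c) S = 0.005371 VA  (d) PF = 0.0003256 (leading)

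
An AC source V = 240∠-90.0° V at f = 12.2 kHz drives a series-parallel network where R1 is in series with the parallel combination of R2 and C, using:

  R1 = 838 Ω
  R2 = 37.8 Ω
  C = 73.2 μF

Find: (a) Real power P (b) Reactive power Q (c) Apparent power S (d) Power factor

Step 1 — Angular frequency: ω = 2π·f = 2π·1.22e+04 = 7.665e+04 rad/s.
Step 2 — Component impedances:
  R1: Z = R = 838 Ω
  R2: Z = R = 37.8 Ω
  C: Z = 1/(jωC) = -j/(ω·C) = 0 - j0.1782 Ω
Step 3 — Parallel branch: R2 || C = 1/(1/R2 + 1/C) = 0.0008402 - j0.1782 Ω.
Step 4 — Series with R1: Z_total = R1 + (R2 || C) = 838 - j0.1782 Ω = 838∠-0.0° Ω.
Step 5 — Source phasor: V = 240∠-90.0° V = 0 - j240 V.
Step 6 — Current: I = V / Z = 6.091e-05 - j0.2864 A = 0.2864∠-90.0° A.
Step 7 — Complex power: S = V·I* = 68.74 - j0.01462 VA.
Step 8 — Real power: P = Re(S) = 68.74 W.
Step 9 — Reactive power: Q = Im(S) = -0.01462 VAR.
Step 10 — Apparent power: |S| = 68.74 VA.
Step 11 — Power factor: PF = P/|S| = 1 (leading).

(a) P = 68.74 W  (b) Q = -0.01462 VAR  (c) S = 68.74 VA  (d) PF = 1 (leading)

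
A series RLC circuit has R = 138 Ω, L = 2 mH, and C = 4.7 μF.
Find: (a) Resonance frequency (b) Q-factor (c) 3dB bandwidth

Step 1 — Resonance: ω₀ = 1/√(LC) = 1/√(0.002·4.7e-06) = 1.031e+04 rad/s.
Step 2 — f₀ = ω₀/(2π) = 1642 Hz.
Step 3 — Series Q: Q = ω₀L/R = 1.031e+04·0.002/138 = 0.1495.
Step 4 — Bandwidth: Δω = ω₀/Q = 6.9e+04 rad/s; BW = Δω/(2π) = 1.098e+04 Hz.

(a) f₀ = 1642 Hz  (b) Q = 0.1495  (c) BW = 1.098e+04 Hz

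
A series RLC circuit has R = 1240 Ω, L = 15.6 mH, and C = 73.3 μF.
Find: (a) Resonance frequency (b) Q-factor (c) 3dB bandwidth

Step 1 — Resonance condition Im(Z)=0 gives ω₀ = 1/√(LC).
Step 2 — ω₀ = 1/√(0.0156·7.33e-05) = 935.2 rad/s.
Step 3 — f₀ = ω₀/(2π) = 148.8 Hz.
Step 4 — Series Q: Q = ω₀L/R = 935.2·0.0156/1240 = 0.01176.
Step 5 — 3dB bandwidth: Δω = ω₀/Q = 7.949e+04 rad/s; BW = Δω/(2π) = 1.265e+04 Hz.

(a) f₀ = 148.8 Hz  (b) Q = 0.01176  (c) BW = 1.265e+04 Hz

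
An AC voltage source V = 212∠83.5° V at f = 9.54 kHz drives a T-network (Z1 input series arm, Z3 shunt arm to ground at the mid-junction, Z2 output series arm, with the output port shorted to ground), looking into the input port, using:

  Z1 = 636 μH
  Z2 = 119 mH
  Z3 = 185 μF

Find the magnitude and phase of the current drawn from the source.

Step 1 — Angular frequency: ω = 2π·f = 2π·9540 = 5.994e+04 rad/s.
Step 2 — Component impedances:
  Z1: Z = jωL = j·5.994e+04·0.000636 = 0 + j38.12 Ω
  Z2: Z = jωL = j·5.994e+04·0.119 = 0 + j7133 Ω
  Z3: Z = 1/(jωC) = -j/(ω·C) = 0 - j0.09018 Ω
Step 3 — With the output port shorted to ground, the output series arm Z2 runs from the junction to ground; the shunt arm Z3 also runs from the junction to ground. They appear in parallel: Z3 || Z2 = 0 - j0.09018 Ω.
Step 4 — Series with input arm Z1: Z_in = Z1 + (Z3 || Z2) = 0 + j38.03 Ω = 38.03∠90.0° Ω.
Step 5 — Source phasor: V = 212∠83.5° V = 24 + j210.6 V.
Step 6 — Ohm's law: I = V / Z_total = (24 + j210.6) / (0 + j38.03) = 5.538 - j0.631 A.
Step 7 — Convert to polar: |I| = 5.574 A, ∠I = -6.5°.

I = 5.574∠-6.5° A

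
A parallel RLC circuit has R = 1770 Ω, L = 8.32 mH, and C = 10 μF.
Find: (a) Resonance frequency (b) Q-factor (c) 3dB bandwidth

Step 1 — Resonance: ω₀ = 1/√(LC) = 1/√(0.00832·1e-05) = 3467 rad/s.
Step 2 — f₀ = ω₀/(2π) = 551.8 Hz.
Step 3 — Parallel Q: Q = R/(ω₀L) = 1770/(3467·0.00832) = 61.36.
Step 4 — Bandwidth: Δω = ω₀/Q = 56.5 rad/s; BW = Δω/(2π) = 8.992 Hz.

(a) f₀ = 551.8 Hz  (b) Q = 61.36  (c) BW = 8.992 Hz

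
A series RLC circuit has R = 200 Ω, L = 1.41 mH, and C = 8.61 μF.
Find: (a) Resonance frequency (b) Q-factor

Step 1 — Resonance condition Im(Z)=0 gives ω₀ = 1/√(LC).
Step 2 — ω₀ = 1/√(0.00141·8.61e-06) = 9076 rad/s.
Step 3 — f₀ = ω₀/(2π) = 1444 Hz.
Step 4 — Series Q: Q = ω₀L/R = 9076·0.00141/200 = 0.06398.

(a) f₀ = 1444 Hz  (b) Q = 0.06398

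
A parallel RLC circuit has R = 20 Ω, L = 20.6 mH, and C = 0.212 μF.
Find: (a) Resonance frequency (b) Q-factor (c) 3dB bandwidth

Step 1 — Resonance: ω₀ = 1/√(LC) = 1/√(0.0206·2.12e-07) = 1.513e+04 rad/s.
Step 2 — f₀ = ω₀/(2π) = 2408 Hz.
Step 3 — Parallel Q: Q = R/(ω₀L) = 20/(1.513e+04·0.0206) = 0.06416.
Step 4 — Bandwidth: Δω = ω₀/Q = 2.358e+05 rad/s; BW = Δω/(2π) = 3.754e+04 Hz.

(a) f₀ = 2408 Hz  (b) Q = 0.06416  (c) BW = 3.754e+04 Hz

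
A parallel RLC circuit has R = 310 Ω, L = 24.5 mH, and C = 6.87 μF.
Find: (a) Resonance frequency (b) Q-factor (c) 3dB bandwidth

Step 1 — Resonance: ω₀ = 1/√(LC) = 1/√(0.0245·6.87e-06) = 2437 rad/s.
Step 2 — f₀ = ω₀/(2π) = 387.9 Hz.
Step 3 — Parallel Q: Q = R/(ω₀L) = 310/(2437·0.0245) = 5.191.
Step 4 — Bandwidth: Δω = ω₀/Q = 469.5 rad/s; BW = Δω/(2π) = 74.73 Hz.

(a) f₀ = 387.9 Hz  (b) Q = 5.191  (c) BW = 74.73 Hz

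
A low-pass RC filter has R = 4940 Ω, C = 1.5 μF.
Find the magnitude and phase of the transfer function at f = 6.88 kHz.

Step 1 — Angular frequency: ω = 2π·6880 = 4.323e+04 rad/s.
Step 2 — Transfer function: H(jω) = 1/(1 + jωRC).
Step 3 — Denominator: 1 + jωRC = 1 + j·4.323e+04·4940·1.5e-06 = 1 + j320.3.
Step 4 — H = 9.746e-06 - j0.003122.
Step 5 — Magnitude: |H| = 0.003122 (-50.1 dB); phase: φ = -89.8°.

|H| = 0.003122 (-50.1 dB), φ = -89.8°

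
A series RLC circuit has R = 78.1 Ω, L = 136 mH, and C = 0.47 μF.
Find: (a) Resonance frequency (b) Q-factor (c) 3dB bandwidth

Step 1 — Resonance condition Im(Z)=0 gives ω₀ = 1/√(LC).
Step 2 — ω₀ = 1/√(0.136·4.7e-07) = 3955 rad/s.
Step 3 — f₀ = ω₀/(2π) = 629.5 Hz.
Step 4 — Series Q: Q = ω₀L/R = 3955·0.136/78.1 = 6.888.
Step 5 — 3dB bandwidth: Δω = ω₀/Q = 574.3 rad/s; BW = Δω/(2π) = 91.4 Hz.

(a) f₀ = 629.5 Hz  (b) Q = 6.888  (c) BW = 91.4 Hz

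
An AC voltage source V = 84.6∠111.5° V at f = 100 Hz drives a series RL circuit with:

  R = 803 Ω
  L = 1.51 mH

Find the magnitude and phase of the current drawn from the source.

Step 1 — Angular frequency: ω = 2π·f = 2π·100 = 628.3 rad/s.
Step 2 — Component impedances:
  R: Z = R = 803 Ω
  L: Z = jωL = j·628.3·0.00151 = 0 + j0.9488 Ω
Step 3 — Series combination: Z_total = R + L = 803 + j0.9488 Ω = 803∠0.1° Ω.
Step 4 — Source phasor: V = 84.6∠111.5° V = -31.01 + j78.71 V.
Step 5 — Ohm's law: I = V / Z_total = (-31.01 + j78.71) / (803 + j0.9488) = -0.0385 + j0.09807 A.
Step 6 — Convert to polar: |I| = 0.1054 A, ∠I = 111.4°.

I = 0.1054∠111.4° A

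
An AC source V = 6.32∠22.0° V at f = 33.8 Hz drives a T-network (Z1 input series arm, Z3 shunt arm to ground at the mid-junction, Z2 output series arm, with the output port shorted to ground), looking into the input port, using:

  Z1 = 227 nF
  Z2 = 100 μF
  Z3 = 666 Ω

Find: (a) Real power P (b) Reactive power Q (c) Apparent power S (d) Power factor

Step 1 — Angular frequency: ω = 2π·f = 2π·33.8 = 212.4 rad/s.
Step 2 — Component impedances:
  Z1: Z = 1/(jωC) = -j/(ω·C) = 0 - j2.074e+04 Ω
  Z2: Z = 1/(jωC) = -j/(ω·C) = 0 - j47.09 Ω
  Z3: Z = R = 666 Ω
Step 3 — With the output port shorted to ground, the output series arm Z2 runs from the junction to ground; the shunt arm Z3 also runs from the junction to ground. They appear in parallel: Z3 || Z2 = 3.313 - j46.85 Ω.
Step 4 — Series with input arm Z1: Z_in = Z1 + (Z3 || Z2) = 3.313 - j2.079e+04 Ω = 2.079e+04∠-90.0° Ω.
Step 5 — Source phasor: V = 6.32∠22.0° V = 5.86 + j2.368 V.
Step 6 — Current: I = V / Z = -0.0001138 + j0.0002819 A = 0.000304∠112.0° A.
Step 7 — Complex power: S = V·I* = 3.061e-07 - j0.001921 VA.
Step 8 — Real power: P = Re(S) = 3.061e-07 W.
Step 9 — Reactive power: Q = Im(S) = -0.001921 VAR.
Step 10 — Apparent power: |S| = 0.001921 VA.
Step 11 — Power factor: PF = P/|S| = 0.0001593 (leading).

(a) P = 3.061e-07 W  (b) Q = -0.001921 VAR  (c) S = 0.001921 VA  (d) PF = 0.0001593 (leading)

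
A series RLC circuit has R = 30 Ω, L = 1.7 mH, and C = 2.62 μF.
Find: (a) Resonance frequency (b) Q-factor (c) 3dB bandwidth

Step 1 — Resonance: ω₀ = 1/√(LC) = 1/√(0.0017·2.62e-06) = 1.498e+04 rad/s.
Step 2 — f₀ = ω₀/(2π) = 2385 Hz.
Step 3 — Series Q: Q = ω₀L/R = 1.498e+04·0.0017/30 = 0.8491.
Step 4 — Bandwidth: Δω = ω₀/Q = 1.765e+04 rad/s; BW = Δω/(2π) = 2809 Hz.

(a) f₀ = 2385 Hz  (b) Q = 0.8491  (c) BW = 2809 Hz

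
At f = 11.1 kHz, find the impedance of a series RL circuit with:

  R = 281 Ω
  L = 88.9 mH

Step 1 — Angular frequency: ω = 2π·f = 2π·1.11e+04 = 6.974e+04 rad/s.
Step 2 — Component impedances:
  R: Z = R = 281 Ω
  L: Z = jωL = j·6.974e+04·0.0889 = 0 + j6200 Ω
Step 3 — Series combination: Z_total = R + L = 281 + j6200 Ω = 6207∠87.4° Ω.

Z = 281 + j6200 Ω = 6207∠87.4° Ω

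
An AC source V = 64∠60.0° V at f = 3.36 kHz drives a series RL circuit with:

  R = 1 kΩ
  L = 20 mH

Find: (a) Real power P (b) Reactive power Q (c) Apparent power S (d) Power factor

Step 1 — Angular frequency: ω = 2π·f = 2π·3360 = 2.111e+04 rad/s.
Step 2 — Component impedances:
  R: Z = R = 1000 Ω
  L: Z = jωL = j·2.111e+04·0.02 = 0 + j422.2 Ω
Step 3 — Series combination: Z_total = R + L = 1000 + j422.2 Ω = 1085∠22.9° Ω.
Step 4 — Source phasor: V = 64∠60.0° V = 32 + j55.43 V.
Step 5 — Current: I = V / Z = 0.04702 + j0.03557 A = 0.05896∠37.1° A.
Step 6 — Complex power: S = V·I* = 3.476 + j1.468 VA.
Step 7 — Real power: P = Re(S) = 3.476 W.
Step 8 — Reactive power: Q = Im(S) = 1.468 VAR.
Step 9 — Apparent power: |S| = 3.773 VA.
Step 10 — Power factor: PF = P/|S| = 0.9212 (lagging).

(a) P = 3.476 W  (b) Q = 1.468 VAR  (c) S = 3.773 VA  (d) PF = 0.9212 (lagging)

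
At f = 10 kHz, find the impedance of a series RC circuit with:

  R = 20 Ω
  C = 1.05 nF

Step 1 — Angular frequency: ω = 2π·f = 2π·1e+04 = 6.283e+04 rad/s.
Step 2 — Component impedances:
  R: Z = R = 20 Ω
  C: Z = 1/(jωC) = -j/(ω·C) = 0 - j1.516e+04 Ω
Step 3 — Series combination: Z_total = R + C = 20 - j1.516e+04 Ω = 1.516e+04∠-89.9° Ω.

Z = 20 - j1.516e+04 Ω = 1.516e+04∠-89.9° Ω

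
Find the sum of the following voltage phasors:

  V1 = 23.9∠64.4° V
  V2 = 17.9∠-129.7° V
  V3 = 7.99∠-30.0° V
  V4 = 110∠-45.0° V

Step 1 — Convert each phasor to rectangular form:
  V1 = 23.9·(cos(64.4°) + j·sin(64.4°)) = 10.33 + j21.55 V
  V2 = 17.9·(cos(-129.7°) + j·sin(-129.7°)) = -11.43 - j13.77 V
  V3 = 7.99·(cos(-30.0°) + j·sin(-30.0°)) = 6.92 - j3.995 V
  V4 = 110·(cos(-45.0°) + j·sin(-45.0°)) = 77.78 - j77.78 V
Step 2 — Sum components: V_total = 83.59 - j74 V.
Step 3 — Convert to polar: |V_total| = 111.6 V, ∠V_total = -41.5°.

V_total = 111.6∠-41.5° V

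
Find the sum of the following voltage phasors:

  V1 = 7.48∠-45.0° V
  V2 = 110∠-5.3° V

Step 1 — Convert each phasor to rectangular form:
  V1 = 7.48·(cos(-45.0°) + j·sin(-45.0°)) = 5.289 - j5.289 V
  V2 = 110·(cos(-5.3°) + j·sin(-5.3°)) = 109.5 - j10.16 V
Step 2 — Sum components: V_total = 114.8 - j15.45 V.
Step 3 — Convert to polar: |V_total| = 115.9 V, ∠V_total = -7.7°.

V_total = 115.9∠-7.7° V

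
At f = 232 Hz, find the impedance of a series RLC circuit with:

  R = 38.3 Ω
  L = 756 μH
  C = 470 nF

Step 1 — Angular frequency: ω = 2π·f = 2π·232 = 1458 rad/s.
Step 2 — Component impedances:
  R: Z = R = 38.3 Ω
  L: Z = jωL = j·1458·0.000756 = 0 + j1.102 Ω
  C: Z = 1/(jωC) = -j/(ω·C) = 0 - j1460 Ω
Step 3 — Series combination: Z_total = R + L + C = 38.3 - j1458 Ω = 1459∠-88.5° Ω.

Z = 38.3 - j1458 Ω = 1459∠-88.5° Ω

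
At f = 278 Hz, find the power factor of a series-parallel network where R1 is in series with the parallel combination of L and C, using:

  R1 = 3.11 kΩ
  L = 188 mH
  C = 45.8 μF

Step 1 — Angular frequency: ω = 2π·f = 2π·278 = 1747 rad/s.
Step 2 — Component impedances:
  R1: Z = R = 3110 Ω
  L: Z = jωL = j·1747·0.188 = 0 + j328.4 Ω
  C: Z = 1/(jωC) = -j/(ω·C) = 0 - j12.5 Ω
Step 3 — Parallel branch: L || C = 1/(1/L + 1/C) = 0 - j12.99 Ω.
Step 4 — Series with R1: Z_total = R1 + (L || C) = 3110 - j12.99 Ω = 3110∠-0.2° Ω.
Step 5 — Power factor: PF = cos(φ) = Re(Z)/|Z| = 3110/3110 = 1.
Step 6 — Type: Im(Z) = -12.99 ⇒ leading (phase φ = -0.2°).

PF = 1 (leading, φ = -0.2°)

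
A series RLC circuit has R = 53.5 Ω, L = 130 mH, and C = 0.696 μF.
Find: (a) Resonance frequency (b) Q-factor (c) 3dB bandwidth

Step 1 — Resonance condition Im(Z)=0 gives ω₀ = 1/√(LC).
Step 2 — ω₀ = 1/√(0.13·6.96e-07) = 3324 rad/s.
Step 3 — f₀ = ω₀/(2π) = 529.1 Hz.
Step 4 — Series Q: Q = ω₀L/R = 3324·0.13/53.5 = 8.078.
Step 5 — 3dB bandwidth: Δω = ω₀/Q = 411.5 rad/s; BW = Δω/(2π) = 65.5 Hz.

(a) f₀ = 529.1 Hz  (b) Q = 8.078  (c) BW = 65.5 Hz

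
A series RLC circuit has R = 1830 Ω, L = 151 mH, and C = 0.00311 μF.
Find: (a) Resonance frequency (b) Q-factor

Step 1 — Resonance condition Im(Z)=0 gives ω₀ = 1/√(LC).
Step 2 — ω₀ = 1/√(0.151·3.11e-09) = 4.615e+04 rad/s.
Step 3 — f₀ = ω₀/(2π) = 7344 Hz.
Step 4 — Series Q: Q = ω₀L/R = 4.615e+04·0.151/1830 = 3.808.

(a) f₀ = 7344 Hz  (b) Q = 3.808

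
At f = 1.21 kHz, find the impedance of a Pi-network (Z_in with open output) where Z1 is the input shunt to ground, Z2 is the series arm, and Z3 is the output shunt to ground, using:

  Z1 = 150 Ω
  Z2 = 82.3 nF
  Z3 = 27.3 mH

Step 1 — Angular frequency: ω = 2π·f = 2π·1210 = 7603 rad/s.
Step 2 — Component impedances:
  Z1: Z = R = 150 Ω
  Z2: Z = 1/(jωC) = -j/(ω·C) = 0 - j1598 Ω
  Z3: Z = jωL = j·7603·0.0273 = 0 + j207.6 Ω
Step 3 — With open output, the series arm Z2 and the output shunt Z3 appear in series to ground: Z2 + Z3 = 0 - j1391 Ω.
Step 4 — Parallel with input shunt Z1: Z_in = Z1 || (Z2 + Z3) = 148.3 - j15.99 Ω = 149.1∠-6.2° Ω.

Z = 148.3 - j15.99 Ω = 149.1∠-6.2° Ω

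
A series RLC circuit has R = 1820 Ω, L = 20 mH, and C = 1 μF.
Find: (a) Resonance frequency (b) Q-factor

Step 1 — Resonance condition Im(Z)=0 gives ω₀ = 1/√(LC).
Step 2 — ω₀ = 1/√(0.02·1e-06) = 7071 rad/s.
Step 3 — f₀ = ω₀/(2π) = 1125 Hz.
Step 4 — Series Q: Q = ω₀L/R = 7071·0.02/1820 = 0.0777.

(a) f₀ = 1125 Hz  (b) Q = 0.0777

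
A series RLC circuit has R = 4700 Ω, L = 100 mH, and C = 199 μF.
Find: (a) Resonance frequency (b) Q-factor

Step 1 — Resonance condition Im(Z)=0 gives ω₀ = 1/√(LC).
Step 2 — ω₀ = 1/√(0.1·0.000199) = 224.2 rad/s.
Step 3 — f₀ = ω₀/(2π) = 35.68 Hz.
Step 4 — Series Q: Q = ω₀L/R = 224.2·0.1/4700 = 0.00477.

(a) f₀ = 35.68 Hz  (b) Q = 0.00477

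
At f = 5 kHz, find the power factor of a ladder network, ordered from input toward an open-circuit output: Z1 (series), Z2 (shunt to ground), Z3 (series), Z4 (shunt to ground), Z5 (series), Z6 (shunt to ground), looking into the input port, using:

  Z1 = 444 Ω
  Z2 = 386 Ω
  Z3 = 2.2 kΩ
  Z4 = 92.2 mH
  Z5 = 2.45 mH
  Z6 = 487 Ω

Step 1 — Angular frequency: ω = 2π·f = 2π·5000 = 3.142e+04 rad/s.
Step 2 — Component impedances:
  Z1: Z = R = 444 Ω
  Z2: Z = R = 386 Ω
  Z3: Z = R = 2200 Ω
  Z4: Z = jωL = j·3.142e+04·0.0922 = 0 + j2897 Ω
  Z5: Z = jωL = j·3.142e+04·0.00245 = 0 + j76.97 Ω
  Z6: Z = R = 487 Ω
Step 3 — Ladder network (open output): work backward from the far end, alternating series and parallel combinations. Z_in = 781 + j2.398 Ω = 781∠0.2° Ω.
Step 4 — Power factor: PF = cos(φ) = Re(Z)/|Z| = 781/781 = 1.
Step 5 — Type: Im(Z) = 2.398 ⇒ lagging (phase φ = 0.2°).

PF = 1 (lagging, φ = 0.2°)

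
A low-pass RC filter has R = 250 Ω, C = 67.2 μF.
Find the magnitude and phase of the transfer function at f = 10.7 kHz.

Step 1 — Angular frequency: ω = 2π·1.07e+04 = 6.723e+04 rad/s.
Step 2 — Transfer function: H(jω) = 1/(1 + jωRC).
Step 3 — Denominator: 1 + jωRC = 1 + j·6.723e+04·250·6.72e-05 = 1 + j1129.
Step 4 — H = 7.839e-07 - j0.0008854.
Step 5 — Magnitude: |H| = 0.0008854 (-61.1 dB); phase: φ = -89.9°.

|H| = 0.0008854 (-61.1 dB), φ = -89.9°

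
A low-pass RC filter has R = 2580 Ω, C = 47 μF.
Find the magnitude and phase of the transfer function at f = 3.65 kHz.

Step 1 — Angular frequency: ω = 2π·3650 = 2.293e+04 rad/s.
Step 2 — Transfer function: H(jω) = 1/(1 + jωRC).
Step 3 — Denominator: 1 + jωRC = 1 + j·2.293e+04·2580·4.7e-05 = 1 + j2781.
Step 4 — H = 1.293e-07 - j0.0003596.
Step 5 — Magnitude: |H| = 0.0003596 (-68.9 dB); phase: φ = -90.0°.

|H| = 0.0003596 (-68.9 dB), φ = -90.0°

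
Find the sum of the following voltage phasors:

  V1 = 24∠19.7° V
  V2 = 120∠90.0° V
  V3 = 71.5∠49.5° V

Step 1 — Convert each phasor to rectangular form:
  V1 = 24·(cos(19.7°) + j·sin(19.7°)) = 22.6 + j8.09 V
  V2 = 120·(cos(90.0°) + j·sin(90.0°)) = 0 + j120 V
  V3 = 71.5·(cos(49.5°) + j·sin(49.5°)) = 46.44 + j54.37 V
Step 2 — Sum components: V_total = 69.03 + j182.5 V.
Step 3 — Convert to polar: |V_total| = 195.1 V, ∠V_total = 69.3°.

V_total = 195.1∠69.3° V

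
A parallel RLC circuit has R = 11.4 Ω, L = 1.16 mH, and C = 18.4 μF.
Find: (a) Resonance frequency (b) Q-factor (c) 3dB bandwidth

Step 1 — Resonance: ω₀ = 1/√(LC) = 1/√(0.00116·1.84e-05) = 6845 rad/s.
Step 2 — f₀ = ω₀/(2π) = 1089 Hz.
Step 3 — Parallel Q: Q = R/(ω₀L) = 11.4/(6845·0.00116) = 1.436.
Step 4 — Bandwidth: Δω = ω₀/Q = 4767 rad/s; BW = Δω/(2π) = 758.7 Hz.

(a) f₀ = 1089 Hz  (b) Q = 1.436  (c) BW = 758.7 Hz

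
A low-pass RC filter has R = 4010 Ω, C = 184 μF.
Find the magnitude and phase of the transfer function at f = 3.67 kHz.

Step 1 — Angular frequency: ω = 2π·3670 = 2.306e+04 rad/s.
Step 2 — Transfer function: H(jω) = 1/(1 + jωRC).
Step 3 — Denominator: 1 + jωRC = 1 + j·2.306e+04·4010·0.000184 = 1 + j1.701e+04.
Step 4 — H = 3.454e-09 - j5.877e-05.
Step 5 — Magnitude: |H| = 5.877e-05 (-84.6 dB); phase: φ = -90.0°.

|H| = 5.877e-05 (-84.6 dB), φ = -90.0°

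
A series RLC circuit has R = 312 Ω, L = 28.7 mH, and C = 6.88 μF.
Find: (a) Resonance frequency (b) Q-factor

Step 1 — Resonance condition Im(Z)=0 gives ω₀ = 1/√(LC).
Step 2 — ω₀ = 1/√(0.0287·6.88e-06) = 2250 rad/s.
Step 3 — f₀ = ω₀/(2π) = 358.2 Hz.
Step 4 — Series Q: Q = ω₀L/R = 2250·0.0287/312 = 0.207.

(a) f₀ = 358.2 Hz  (b) Q = 0.207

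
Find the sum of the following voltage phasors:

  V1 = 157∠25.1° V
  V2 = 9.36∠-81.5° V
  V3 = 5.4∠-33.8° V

Step 1 — Convert each phasor to rectangular form:
  V1 = 157·(cos(25.1°) + j·sin(25.1°)) = 142.2 + j66.6 V
  V2 = 9.36·(cos(-81.5°) + j·sin(-81.5°)) = 1.383 - j9.257 V
  V3 = 5.4·(cos(-33.8°) + j·sin(-33.8°)) = 4.487 - j3.004 V
Step 2 — Sum components: V_total = 148 + j54.34 V.
Step 3 — Convert to polar: |V_total| = 157.7 V, ∠V_total = 20.2°.

V_total = 157.7∠20.2° V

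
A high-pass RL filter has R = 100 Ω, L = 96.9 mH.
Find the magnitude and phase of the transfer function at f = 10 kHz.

Step 1 — Angular frequency: ω = 2π·1e+04 = 6.283e+04 rad/s.
Step 2 — Transfer function: H(jω) = jωL/(R + jωL).
Step 3 — Numerator jωL = j·6088; denominator R + jωL = 100 + j6088.
Step 4 — H = 0.9997 + j0.01642.
Step 5 — Magnitude: |H| = 0.9999 (-0.0 dB); phase: φ = 0.9°.

|H| = 0.9999 (-0.0 dB), φ = 0.9°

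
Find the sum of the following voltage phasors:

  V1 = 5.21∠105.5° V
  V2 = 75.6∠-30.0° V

Step 1 — Convert each phasor to rectangular form:
  V1 = 5.21·(cos(105.5°) + j·sin(105.5°)) = -1.392 + j5.021 V
  V2 = 75.6·(cos(-30.0°) + j·sin(-30.0°)) = 65.47 - j37.8 V
Step 2 — Sum components: V_total = 64.08 - j32.78 V.
Step 3 — Convert to polar: |V_total| = 71.98 V, ∠V_total = -27.1°.

V_total = 71.98∠-27.1° V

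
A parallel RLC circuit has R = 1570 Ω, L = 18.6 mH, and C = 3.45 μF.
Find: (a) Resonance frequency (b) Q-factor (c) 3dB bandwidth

Step 1 — Resonance: ω₀ = 1/√(LC) = 1/√(0.0186·3.45e-06) = 3948 rad/s.
Step 2 — f₀ = ω₀/(2π) = 628.3 Hz.
Step 3 — Parallel Q: Q = R/(ω₀L) = 1570/(3948·0.0186) = 21.38.
Step 4 — Bandwidth: Δω = ω₀/Q = 184.6 rad/s; BW = Δω/(2π) = 29.38 Hz.

(a) f₀ = 628.3 Hz  (b) Q = 21.38  (c) BW = 29.38 Hz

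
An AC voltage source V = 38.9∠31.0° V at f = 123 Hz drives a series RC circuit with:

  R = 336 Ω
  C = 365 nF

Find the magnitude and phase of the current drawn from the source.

Step 1 — Angular frequency: ω = 2π·f = 2π·123 = 772.8 rad/s.
Step 2 — Component impedances:
  R: Z = R = 336 Ω
  C: Z = 1/(jωC) = -j/(ω·C) = 0 - j3545 Ω
Step 3 — Series combination: Z_total = R + C = 336 - j3545 Ω = 3561∠-84.6° Ω.
Step 4 — Source phasor: V = 38.9∠31.0° V = 33.34 + j20.03 V.
Step 5 — Ohm's law: I = V / Z_total = (33.34 + j20.03) / (336 - j3545) = -0.004718 + j0.009853 A.
Step 6 — Convert to polar: |I| = 0.01092 A, ∠I = 115.6°.

I = 0.01092∠115.6° A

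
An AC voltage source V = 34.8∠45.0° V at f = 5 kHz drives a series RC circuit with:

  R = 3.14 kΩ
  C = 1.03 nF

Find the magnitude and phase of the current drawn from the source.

Step 1 — Angular frequency: ω = 2π·f = 2π·5000 = 3.142e+04 rad/s.
Step 2 — Component impedances:
  R: Z = R = 3140 Ω
  C: Z = 1/(jωC) = -j/(ω·C) = 0 - j3.09e+04 Ω
Step 3 — Series combination: Z_total = R + C = 3140 - j3.09e+04 Ω = 3.106e+04∠-84.2° Ω.
Step 4 — Source phasor: V = 34.8∠45.0° V = 24.61 + j24.61 V.
Step 5 — Ohm's law: I = V / Z_total = (24.61 + j24.61) / (3140 - j3.09e+04) = -0.000708 + j0.0008682 A.
Step 6 — Convert to polar: |I| = 0.00112 A, ∠I = 129.2°.

I = 0.00112∠129.2° A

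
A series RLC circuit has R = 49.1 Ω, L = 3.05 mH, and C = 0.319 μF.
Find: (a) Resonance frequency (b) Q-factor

Step 1 — Resonance condition Im(Z)=0 gives ω₀ = 1/√(LC).
Step 2 — ω₀ = 1/√(0.00305·3.19e-07) = 3.206e+04 rad/s.
Step 3 — f₀ = ω₀/(2π) = 5102 Hz.
Step 4 — Series Q: Q = ω₀L/R = 3.206e+04·0.00305/49.1 = 1.991.

(a) f₀ = 5102 Hz  (b) Q = 1.991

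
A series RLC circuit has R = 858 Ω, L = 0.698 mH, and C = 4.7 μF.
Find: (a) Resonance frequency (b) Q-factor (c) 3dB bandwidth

Step 1 — Resonance condition Im(Z)=0 gives ω₀ = 1/√(LC).
Step 2 — ω₀ = 1/√(0.000698·4.7e-06) = 1.746e+04 rad/s.
Step 3 — f₀ = ω₀/(2π) = 2779 Hz.
Step 4 — Series Q: Q = ω₀L/R = 1.746e+04·0.000698/858 = 0.0142.
Step 5 — 3dB bandwidth: Δω = ω₀/Q = 1.229e+06 rad/s; BW = Δω/(2π) = 1.956e+05 Hz.

(a) f₀ = 2779 Hz  (b) Q = 0.0142  (c) BW = 1.956e+05 Hz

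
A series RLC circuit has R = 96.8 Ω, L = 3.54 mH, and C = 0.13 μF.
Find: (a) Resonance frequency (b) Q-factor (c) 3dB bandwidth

Step 1 — Resonance: ω₀ = 1/√(LC) = 1/√(0.00354·1.3e-07) = 4.662e+04 rad/s.
Step 2 — f₀ = ω₀/(2π) = 7419 Hz.
Step 3 — Series Q: Q = ω₀L/R = 4.662e+04·0.00354/96.8 = 1.705.
Step 4 — Bandwidth: Δω = ω₀/Q = 2.734e+04 rad/s; BW = Δω/(2π) = 4352 Hz.

(a) f₀ = 7419 Hz  (b) Q = 1.705  (c) BW = 4352 Hz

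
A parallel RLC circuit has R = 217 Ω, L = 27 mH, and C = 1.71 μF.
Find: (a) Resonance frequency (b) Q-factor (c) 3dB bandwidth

Step 1 — Resonance: ω₀ = 1/√(LC) = 1/√(0.027·1.71e-06) = 4654 rad/s.
Step 2 — f₀ = ω₀/(2π) = 740.7 Hz.
Step 3 — Parallel Q: Q = R/(ω₀L) = 217/(4654·0.027) = 1.727.
Step 4 — Bandwidth: Δω = ω₀/Q = 2695 rad/s; BW = Δω/(2π) = 428.9 Hz.

(a) f₀ = 740.7 Hz  (b) Q = 1.727  (c) BW = 428.9 Hz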